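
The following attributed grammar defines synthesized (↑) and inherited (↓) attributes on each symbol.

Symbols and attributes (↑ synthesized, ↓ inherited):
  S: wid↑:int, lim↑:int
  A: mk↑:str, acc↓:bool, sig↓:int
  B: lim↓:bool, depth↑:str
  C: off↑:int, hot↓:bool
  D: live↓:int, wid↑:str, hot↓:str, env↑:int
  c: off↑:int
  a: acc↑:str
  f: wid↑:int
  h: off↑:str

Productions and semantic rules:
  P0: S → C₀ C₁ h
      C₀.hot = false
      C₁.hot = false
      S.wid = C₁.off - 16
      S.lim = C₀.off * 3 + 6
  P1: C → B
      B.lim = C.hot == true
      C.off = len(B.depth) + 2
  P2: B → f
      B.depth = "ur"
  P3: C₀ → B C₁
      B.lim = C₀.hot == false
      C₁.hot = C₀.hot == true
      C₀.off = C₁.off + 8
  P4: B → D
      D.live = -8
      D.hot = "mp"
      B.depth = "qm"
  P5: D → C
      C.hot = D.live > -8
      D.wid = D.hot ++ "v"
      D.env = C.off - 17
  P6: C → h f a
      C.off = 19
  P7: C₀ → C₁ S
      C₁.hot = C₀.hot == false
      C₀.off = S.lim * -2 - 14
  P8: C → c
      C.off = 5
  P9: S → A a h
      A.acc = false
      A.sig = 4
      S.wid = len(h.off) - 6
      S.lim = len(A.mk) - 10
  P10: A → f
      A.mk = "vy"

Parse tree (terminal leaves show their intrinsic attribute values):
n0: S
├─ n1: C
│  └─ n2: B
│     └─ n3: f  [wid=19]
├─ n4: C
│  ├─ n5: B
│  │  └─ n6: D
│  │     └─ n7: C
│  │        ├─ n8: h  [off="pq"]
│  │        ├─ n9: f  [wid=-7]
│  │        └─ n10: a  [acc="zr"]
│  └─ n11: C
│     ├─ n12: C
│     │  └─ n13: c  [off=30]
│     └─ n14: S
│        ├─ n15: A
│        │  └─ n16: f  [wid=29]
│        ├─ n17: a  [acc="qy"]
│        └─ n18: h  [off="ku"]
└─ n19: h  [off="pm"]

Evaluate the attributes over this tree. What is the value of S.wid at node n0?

1. n1.hot = false  [false]
2. n2.lim = false  [C.hot == true]
3. n3.wid = 19  [terminal]
4. n2.depth = "ur"  ["ur"]
5. n1.off = 4  [len(B.depth) + 2]
6. n4.hot = false  [false]
7. n5.lim = true  [C₀.hot == false]
8. n6.live = -8  [-8]
9. n6.hot = "mp"  ["mp"]
10. n7.hot = false  [D.live > -8]
11. n8.off = "pq"  [terminal]
12. n9.wid = -7  [terminal]
13. n10.acc = "zr"  [terminal]
14. n7.off = 19  [19]
15. n6.wid = "mpv"  [D.hot ++ "v"]
16. n6.env = 2  [C.off - 17]
17. n5.depth = "qm"  ["qm"]
18. n11.hot = false  [C₀.hot == true]
19. n12.hot = true  [C₀.hot == false]
20. n13.off = 30  [terminal]
21. n12.off = 5  [5]
22. n15.acc = false  [false]
23. n15.sig = 4  [4]
24. n16.wid = 29  [terminal]
25. n15.mk = "vy"  ["vy"]
26. n17.acc = "qy"  [terminal]
27. n18.off = "ku"  [terminal]
28. n14.wid = -4  [len(h.off) - 6]
29. n14.lim = -8  [len(A.mk) - 10]
30. n11.off = 2  [S.lim * -2 - 14]
31. n4.off = 10  [C₁.off + 8]
32. n19.off = "pm"  [terminal]
33. n0.wid = -6  [C₁.off - 16]
34. n0.lim = 18  [C₀.off * 3 + 6]

-6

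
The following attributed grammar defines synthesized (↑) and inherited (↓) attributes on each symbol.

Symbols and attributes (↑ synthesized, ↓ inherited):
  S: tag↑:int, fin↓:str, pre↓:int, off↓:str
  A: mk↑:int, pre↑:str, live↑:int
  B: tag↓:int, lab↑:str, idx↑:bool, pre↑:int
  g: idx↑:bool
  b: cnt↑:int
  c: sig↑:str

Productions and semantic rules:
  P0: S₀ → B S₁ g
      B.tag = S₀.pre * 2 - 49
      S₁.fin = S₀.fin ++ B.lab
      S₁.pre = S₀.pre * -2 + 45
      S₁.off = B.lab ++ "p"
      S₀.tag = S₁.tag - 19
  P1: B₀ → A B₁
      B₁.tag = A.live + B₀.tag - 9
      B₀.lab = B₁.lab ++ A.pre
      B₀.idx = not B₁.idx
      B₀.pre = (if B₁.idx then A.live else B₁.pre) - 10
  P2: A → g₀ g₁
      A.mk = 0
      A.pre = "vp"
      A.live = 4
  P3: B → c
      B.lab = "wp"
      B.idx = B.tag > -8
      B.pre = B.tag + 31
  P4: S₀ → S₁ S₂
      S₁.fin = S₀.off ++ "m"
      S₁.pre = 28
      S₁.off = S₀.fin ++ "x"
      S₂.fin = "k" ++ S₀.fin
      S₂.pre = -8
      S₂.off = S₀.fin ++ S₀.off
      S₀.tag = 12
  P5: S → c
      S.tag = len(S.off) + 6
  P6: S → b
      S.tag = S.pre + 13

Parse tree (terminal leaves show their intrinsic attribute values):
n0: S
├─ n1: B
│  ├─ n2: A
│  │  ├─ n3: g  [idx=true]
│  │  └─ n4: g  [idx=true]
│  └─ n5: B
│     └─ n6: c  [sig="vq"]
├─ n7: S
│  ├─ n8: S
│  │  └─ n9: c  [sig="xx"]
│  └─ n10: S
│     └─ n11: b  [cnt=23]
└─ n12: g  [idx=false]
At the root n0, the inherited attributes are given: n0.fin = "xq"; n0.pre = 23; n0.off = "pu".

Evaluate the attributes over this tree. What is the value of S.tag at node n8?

13

1. n0.fin = "xq"  [given at root]
2. n0.pre = 23  [given at root]
3. n0.off = "pu"  [given at root]
4. n1.tag = -3  [S₀.pre * 2 - 49]
5. n3.idx = true  [terminal]
6. n4.idx = true  [terminal]
7. n2.mk = 0  [0]
8. n2.pre = "vp"  ["vp"]
9. n2.live = 4  [4]
10. n5.tag = -8  [A.live + B₀.tag - 9]
11. n6.sig = "vq"  [terminal]
12. n5.lab = "wp"  ["wp"]
13. n5.idx = false  [B.tag > -8]
14. n5.pre = 23  [B.tag + 31]
15. n1.lab = "wpvp"  [B₁.lab ++ A.pre]
16. n1.idx = true  [not B₁.idx]
17. n1.pre = 13  [(if B₁.idx then A.live else B₁.pre) - 10]
18. n7.fin = "xqwpvp"  [S₀.fin ++ B.lab]
19. n7.pre = -1  [S₀.pre * -2 + 45]
20. n7.off = "wpvpp"  [B.lab ++ "p"]
21. n8.fin = "wpvppm"  [S₀.off ++ "m"]
22. n8.pre = 28  [28]
23. n8.off = "xqwpvpx"  [S₀.fin ++ "x"]
24. n9.sig = "xx"  [terminal]
25. n8.tag = 13  [len(S.off) + 6]
26. n10.fin = "kxqwpvp"  ["k" ++ S₀.fin]
27. n10.pre = -8  [-8]
28. n10.off = "xqwpvpwpvpp"  [S₀.fin ++ S₀.off]
29. n11.cnt = 23  [terminal]
30. n10.tag = 5  [S.pre + 13]
31. n7.tag = 12  [12]
32. n12.idx = false  [terminal]
33. n0.tag = -7  [S₁.tag - 19]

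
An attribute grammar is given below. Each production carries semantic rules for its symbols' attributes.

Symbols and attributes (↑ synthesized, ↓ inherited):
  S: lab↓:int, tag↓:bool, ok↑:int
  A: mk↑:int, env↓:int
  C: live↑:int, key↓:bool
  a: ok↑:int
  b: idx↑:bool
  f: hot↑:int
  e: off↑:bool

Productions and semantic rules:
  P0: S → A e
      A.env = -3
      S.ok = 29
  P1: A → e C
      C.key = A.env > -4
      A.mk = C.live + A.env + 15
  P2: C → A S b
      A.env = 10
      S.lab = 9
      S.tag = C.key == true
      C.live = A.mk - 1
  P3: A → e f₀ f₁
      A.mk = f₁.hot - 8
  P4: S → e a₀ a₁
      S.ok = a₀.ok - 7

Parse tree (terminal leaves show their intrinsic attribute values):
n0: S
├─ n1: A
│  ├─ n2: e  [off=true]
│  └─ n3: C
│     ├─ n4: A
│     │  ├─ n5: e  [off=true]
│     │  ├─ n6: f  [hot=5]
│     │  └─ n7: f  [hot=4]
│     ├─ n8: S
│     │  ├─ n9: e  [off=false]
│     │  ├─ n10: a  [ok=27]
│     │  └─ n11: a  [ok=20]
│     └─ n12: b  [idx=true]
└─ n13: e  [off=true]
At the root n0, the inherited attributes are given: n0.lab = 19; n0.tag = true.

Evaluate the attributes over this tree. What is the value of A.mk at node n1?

1. n0.lab = 19  [given at root]
2. n0.tag = true  [given at root]
3. n1.env = -3  [-3]
4. n2.off = true  [terminal]
5. n3.key = true  [A.env > -4]
6. n4.env = 10  [10]
7. n5.off = true  [terminal]
8. n6.hot = 5  [terminal]
9. n7.hot = 4  [terminal]
10. n4.mk = -4  [f₁.hot - 8]
11. n8.lab = 9  [9]
12. n8.tag = true  [C.key == true]
13. n9.off = false  [terminal]
14. n10.ok = 27  [terminal]
15. n11.ok = 20  [terminal]
16. n8.ok = 20  [a₀.ok - 7]
17. n12.idx = true  [terminal]
18. n3.live = -5  [A.mk - 1]
19. n1.mk = 7  [C.live + A.env + 15]
20. n13.off = true  [terminal]
21. n0.ok = 29  [29]

7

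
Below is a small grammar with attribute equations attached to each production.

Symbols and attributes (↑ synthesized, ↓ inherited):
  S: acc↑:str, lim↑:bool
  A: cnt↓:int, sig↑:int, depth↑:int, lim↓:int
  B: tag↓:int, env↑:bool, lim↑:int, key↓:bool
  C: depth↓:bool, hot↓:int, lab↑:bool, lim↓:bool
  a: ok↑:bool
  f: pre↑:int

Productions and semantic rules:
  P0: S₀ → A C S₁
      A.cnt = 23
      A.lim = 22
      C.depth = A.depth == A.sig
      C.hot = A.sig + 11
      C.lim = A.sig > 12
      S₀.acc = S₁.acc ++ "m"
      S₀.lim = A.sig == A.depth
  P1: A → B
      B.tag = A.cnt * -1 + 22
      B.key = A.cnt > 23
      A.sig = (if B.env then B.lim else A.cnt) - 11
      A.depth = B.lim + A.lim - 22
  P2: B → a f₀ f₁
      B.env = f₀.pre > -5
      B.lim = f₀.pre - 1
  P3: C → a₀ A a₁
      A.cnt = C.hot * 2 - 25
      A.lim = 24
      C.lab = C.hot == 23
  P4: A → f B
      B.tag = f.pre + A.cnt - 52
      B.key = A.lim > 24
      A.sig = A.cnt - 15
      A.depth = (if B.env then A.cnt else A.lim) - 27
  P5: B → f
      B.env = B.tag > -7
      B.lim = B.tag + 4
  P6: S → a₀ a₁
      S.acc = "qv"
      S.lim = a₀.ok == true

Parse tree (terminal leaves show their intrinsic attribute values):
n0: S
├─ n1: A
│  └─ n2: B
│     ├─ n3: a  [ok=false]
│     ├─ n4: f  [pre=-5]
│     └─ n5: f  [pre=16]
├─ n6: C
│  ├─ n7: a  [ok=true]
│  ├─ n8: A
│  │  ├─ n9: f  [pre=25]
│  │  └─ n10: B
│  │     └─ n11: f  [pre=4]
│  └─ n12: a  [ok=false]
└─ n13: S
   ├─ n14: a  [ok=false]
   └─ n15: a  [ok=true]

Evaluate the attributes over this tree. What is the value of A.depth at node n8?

1. n1.cnt = 23  [23]
2. n1.lim = 22  [22]
3. n2.tag = -1  [A.cnt * -1 + 22]
4. n2.key = false  [A.cnt > 23]
5. n3.ok = false  [terminal]
6. n4.pre = -5  [terminal]
7. n5.pre = 16  [terminal]
8. n2.env = false  [f₀.pre > -5]
9. n2.lim = -6  [f₀.pre - 1]
10. n1.sig = 12  [(if B.env then B.lim else A.cnt) - 11]
11. n1.depth = -6  [B.lim + A.lim - 22]
12. n6.depth = false  [A.depth == A.sig]
13. n6.hot = 23  [A.sig + 11]
14. n6.lim = false  [A.sig > 12]
15. n7.ok = true  [terminal]
16. n8.cnt = 21  [C.hot * 2 - 25]
17. n8.lim = 24  [24]
18. n9.pre = 25  [terminal]
19. n10.tag = -6  [f.pre + A.cnt - 52]
20. n10.key = false  [A.lim > 24]
21. n11.pre = 4  [terminal]
22. n10.env = true  [B.tag > -7]
23. n10.lim = -2  [B.tag + 4]
24. n8.sig = 6  [A.cnt - 15]
25. n8.depth = -6  [(if B.env then A.cnt else A.lim) - 27]
26. n12.ok = false  [terminal]
27. n6.lab = true  [C.hot == 23]
28. n14.ok = false  [terminal]
29. n15.ok = true  [terminal]
30. n13.acc = "qv"  ["qv"]
31. n13.lim = false  [a₀.ok == true]
32. n0.acc = "qvm"  [S₁.acc ++ "m"]
33. n0.lim = false  [A.sig == A.depth]

-6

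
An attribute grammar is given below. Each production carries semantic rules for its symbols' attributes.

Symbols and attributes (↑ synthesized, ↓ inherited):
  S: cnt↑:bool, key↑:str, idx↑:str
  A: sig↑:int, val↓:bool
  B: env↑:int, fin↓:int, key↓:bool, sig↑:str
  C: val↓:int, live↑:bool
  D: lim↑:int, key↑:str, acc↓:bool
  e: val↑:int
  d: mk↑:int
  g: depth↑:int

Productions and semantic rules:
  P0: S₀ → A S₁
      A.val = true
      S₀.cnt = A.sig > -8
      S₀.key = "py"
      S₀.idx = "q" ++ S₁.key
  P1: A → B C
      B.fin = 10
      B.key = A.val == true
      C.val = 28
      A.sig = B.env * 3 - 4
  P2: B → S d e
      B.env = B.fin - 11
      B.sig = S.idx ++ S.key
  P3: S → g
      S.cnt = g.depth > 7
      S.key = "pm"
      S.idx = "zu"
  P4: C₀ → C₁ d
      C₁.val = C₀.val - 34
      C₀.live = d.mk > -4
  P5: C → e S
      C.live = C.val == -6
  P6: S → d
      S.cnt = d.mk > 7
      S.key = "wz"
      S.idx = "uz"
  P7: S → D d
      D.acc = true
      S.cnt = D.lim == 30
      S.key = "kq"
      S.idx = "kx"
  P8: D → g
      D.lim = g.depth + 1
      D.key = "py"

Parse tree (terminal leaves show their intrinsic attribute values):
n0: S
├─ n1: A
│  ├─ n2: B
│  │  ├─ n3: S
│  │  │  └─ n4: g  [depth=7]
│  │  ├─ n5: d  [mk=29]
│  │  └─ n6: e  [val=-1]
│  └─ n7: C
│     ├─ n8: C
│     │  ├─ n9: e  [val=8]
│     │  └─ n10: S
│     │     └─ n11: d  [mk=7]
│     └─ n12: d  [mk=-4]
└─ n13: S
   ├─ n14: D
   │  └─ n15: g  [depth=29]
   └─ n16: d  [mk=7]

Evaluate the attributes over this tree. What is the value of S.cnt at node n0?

true

1. n1.val = true  [true]
2. n2.fin = 10  [10]
3. n2.key = true  [A.val == true]
4. n4.depth = 7  [terminal]
5. n3.cnt = false  [g.depth > 7]
6. n3.key = "pm"  ["pm"]
7. n3.idx = "zu"  ["zu"]
8. n5.mk = 29  [terminal]
9. n6.val = -1  [terminal]
10. n2.env = -1  [B.fin - 11]
11. n2.sig = "zupm"  [S.idx ++ S.key]
12. n7.val = 28  [28]
13. n8.val = -6  [C₀.val - 34]
14. n9.val = 8  [terminal]
15. n11.mk = 7  [terminal]
16. n10.cnt = false  [d.mk > 7]
17. n10.key = "wz"  ["wz"]
18. n10.idx = "uz"  ["uz"]
19. n8.live = true  [C.val == -6]
20. n12.mk = -4  [terminal]
21. n7.live = false  [d.mk > -4]
22. n1.sig = -7  [B.env * 3 - 4]
23. n14.acc = true  [true]
24. n15.depth = 29  [terminal]
25. n14.lim = 30  [g.depth + 1]
26. n14.key = "py"  ["py"]
27. n16.mk = 7  [terminal]
28. n13.cnt = true  [D.lim == 30]
29. n13.key = "kq"  ["kq"]
30. n13.idx = "kx"  ["kx"]
31. n0.cnt = true  [A.sig > -8]
32. n0.key = "py"  ["py"]
33. n0.idx = "qkq"  ["q" ++ S₁.key]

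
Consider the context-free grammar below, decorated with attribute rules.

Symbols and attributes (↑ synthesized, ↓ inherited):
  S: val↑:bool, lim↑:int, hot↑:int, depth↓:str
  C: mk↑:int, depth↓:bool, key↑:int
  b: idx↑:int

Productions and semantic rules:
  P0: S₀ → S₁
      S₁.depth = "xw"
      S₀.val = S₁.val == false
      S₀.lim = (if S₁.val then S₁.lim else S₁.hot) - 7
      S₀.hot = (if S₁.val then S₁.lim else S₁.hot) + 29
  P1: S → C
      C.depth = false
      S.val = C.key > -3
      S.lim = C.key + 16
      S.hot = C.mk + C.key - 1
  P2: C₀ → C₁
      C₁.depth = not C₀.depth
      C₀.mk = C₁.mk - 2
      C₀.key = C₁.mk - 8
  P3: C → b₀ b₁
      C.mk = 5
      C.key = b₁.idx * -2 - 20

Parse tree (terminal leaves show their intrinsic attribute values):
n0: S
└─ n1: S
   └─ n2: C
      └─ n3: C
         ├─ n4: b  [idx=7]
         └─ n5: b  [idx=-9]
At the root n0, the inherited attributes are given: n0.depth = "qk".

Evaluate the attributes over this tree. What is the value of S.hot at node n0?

1. n0.depth = "qk"  [given at root]
2. n1.depth = "xw"  ["xw"]
3. n2.depth = false  [false]
4. n3.depth = true  [not C₀.depth]
5. n4.idx = 7  [terminal]
6. n5.idx = -9  [terminal]
7. n3.mk = 5  [5]
8. n3.key = -2  [b₁.idx * -2 - 20]
9. n2.mk = 3  [C₁.mk - 2]
10. n2.key = -3  [C₁.mk - 8]
11. n1.val = false  [C.key > -3]
12. n1.lim = 13  [C.key + 16]
13. n1.hot = -1  [C.mk + C.key - 1]
14. n0.val = true  [S₁.val == false]
15. n0.lim = -8  [(if S₁.val then S₁.lim else S₁.hot) - 7]
16. n0.hot = 28  [(if S₁.val then S₁.lim else S₁.hot) + 29]

28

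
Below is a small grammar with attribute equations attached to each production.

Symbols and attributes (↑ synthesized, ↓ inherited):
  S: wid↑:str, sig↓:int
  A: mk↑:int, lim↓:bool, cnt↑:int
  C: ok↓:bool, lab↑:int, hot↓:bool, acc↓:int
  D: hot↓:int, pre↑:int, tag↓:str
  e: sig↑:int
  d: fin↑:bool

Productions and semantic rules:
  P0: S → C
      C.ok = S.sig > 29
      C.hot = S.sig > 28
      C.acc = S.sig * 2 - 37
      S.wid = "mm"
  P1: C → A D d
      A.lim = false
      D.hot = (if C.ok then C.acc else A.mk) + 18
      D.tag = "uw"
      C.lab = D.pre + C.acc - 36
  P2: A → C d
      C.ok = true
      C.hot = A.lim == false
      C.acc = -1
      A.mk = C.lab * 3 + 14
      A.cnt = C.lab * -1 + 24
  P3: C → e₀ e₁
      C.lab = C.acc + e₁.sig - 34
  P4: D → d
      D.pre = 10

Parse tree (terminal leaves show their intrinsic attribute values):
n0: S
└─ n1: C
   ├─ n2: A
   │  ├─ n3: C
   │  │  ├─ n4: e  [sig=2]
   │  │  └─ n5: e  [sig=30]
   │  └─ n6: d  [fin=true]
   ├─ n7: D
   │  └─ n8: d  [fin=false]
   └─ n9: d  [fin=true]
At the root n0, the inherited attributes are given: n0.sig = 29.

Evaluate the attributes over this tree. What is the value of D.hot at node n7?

1. n0.sig = 29  [given at root]
2. n1.ok = false  [S.sig > 29]
3. n1.hot = true  [S.sig > 28]
4. n1.acc = 21  [S.sig * 2 - 37]
5. n2.lim = false  [false]
6. n3.ok = true  [true]
7. n3.hot = true  [A.lim == false]
8. n3.acc = -1  [-1]
9. n4.sig = 2  [terminal]
10. n5.sig = 30  [terminal]
11. n3.lab = -5  [C.acc + e₁.sig - 34]
12. n6.fin = true  [terminal]
13. n2.mk = -1  [C.lab * 3 + 14]
14. n2.cnt = 29  [C.lab * -1 + 24]
15. n7.hot = 17  [(if C.ok then C.acc else A.mk) + 18]
16. n7.tag = "uw"  ["uw"]
17. n8.fin = false  [terminal]
18. n7.pre = 10  [10]
19. n9.fin = true  [terminal]
20. n1.lab = -5  [D.pre + C.acc - 36]
21. n0.wid = "mm"  ["mm"]

17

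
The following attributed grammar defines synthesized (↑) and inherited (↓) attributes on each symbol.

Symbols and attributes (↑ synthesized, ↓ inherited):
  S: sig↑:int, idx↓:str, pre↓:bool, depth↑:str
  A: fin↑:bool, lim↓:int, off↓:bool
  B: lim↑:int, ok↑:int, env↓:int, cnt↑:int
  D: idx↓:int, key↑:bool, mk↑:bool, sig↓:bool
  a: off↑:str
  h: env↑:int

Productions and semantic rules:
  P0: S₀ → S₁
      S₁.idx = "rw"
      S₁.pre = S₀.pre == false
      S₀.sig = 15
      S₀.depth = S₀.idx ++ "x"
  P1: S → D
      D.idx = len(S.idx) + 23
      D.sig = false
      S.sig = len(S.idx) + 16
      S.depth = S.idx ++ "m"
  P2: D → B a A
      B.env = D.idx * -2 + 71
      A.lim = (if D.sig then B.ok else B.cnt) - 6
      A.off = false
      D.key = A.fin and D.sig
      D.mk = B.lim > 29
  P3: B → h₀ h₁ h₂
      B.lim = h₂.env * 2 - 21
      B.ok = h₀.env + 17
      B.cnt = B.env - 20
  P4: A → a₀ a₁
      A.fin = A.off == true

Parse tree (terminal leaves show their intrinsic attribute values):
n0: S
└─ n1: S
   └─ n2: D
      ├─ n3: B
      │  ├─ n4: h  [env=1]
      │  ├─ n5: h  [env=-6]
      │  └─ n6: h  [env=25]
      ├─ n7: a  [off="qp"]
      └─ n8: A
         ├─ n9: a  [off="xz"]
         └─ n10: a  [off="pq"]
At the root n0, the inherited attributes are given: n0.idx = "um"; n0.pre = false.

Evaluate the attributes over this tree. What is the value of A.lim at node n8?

1. n0.idx = "um"  [given at root]
2. n0.pre = false  [given at root]
3. n1.idx = "rw"  ["rw"]
4. n1.pre = true  [S₀.pre == false]
5. n2.idx = 25  [len(S.idx) + 23]
6. n2.sig = false  [false]
7. n3.env = 21  [D.idx * -2 + 71]
8. n4.env = 1  [terminal]
9. n5.env = -6  [terminal]
10. n6.env = 25  [terminal]
11. n3.lim = 29  [h₂.env * 2 - 21]
12. n3.ok = 18  [h₀.env + 17]
13. n3.cnt = 1  [B.env - 20]
14. n7.off = "qp"  [terminal]
15. n8.lim = -5  [(if D.sig then B.ok else B.cnt) - 6]
16. n8.off = false  [false]
17. n9.off = "xz"  [terminal]
18. n10.off = "pq"  [terminal]
19. n8.fin = false  [A.off == true]
20. n2.key = false  [A.fin and D.sig]
21. n2.mk = false  [B.lim > 29]
22. n1.sig = 18  [len(S.idx) + 16]
23. n1.depth = "rwm"  [S.idx ++ "m"]
24. n0.sig = 15  [15]
25. n0.depth = "umx"  [S₀.idx ++ "x"]

-5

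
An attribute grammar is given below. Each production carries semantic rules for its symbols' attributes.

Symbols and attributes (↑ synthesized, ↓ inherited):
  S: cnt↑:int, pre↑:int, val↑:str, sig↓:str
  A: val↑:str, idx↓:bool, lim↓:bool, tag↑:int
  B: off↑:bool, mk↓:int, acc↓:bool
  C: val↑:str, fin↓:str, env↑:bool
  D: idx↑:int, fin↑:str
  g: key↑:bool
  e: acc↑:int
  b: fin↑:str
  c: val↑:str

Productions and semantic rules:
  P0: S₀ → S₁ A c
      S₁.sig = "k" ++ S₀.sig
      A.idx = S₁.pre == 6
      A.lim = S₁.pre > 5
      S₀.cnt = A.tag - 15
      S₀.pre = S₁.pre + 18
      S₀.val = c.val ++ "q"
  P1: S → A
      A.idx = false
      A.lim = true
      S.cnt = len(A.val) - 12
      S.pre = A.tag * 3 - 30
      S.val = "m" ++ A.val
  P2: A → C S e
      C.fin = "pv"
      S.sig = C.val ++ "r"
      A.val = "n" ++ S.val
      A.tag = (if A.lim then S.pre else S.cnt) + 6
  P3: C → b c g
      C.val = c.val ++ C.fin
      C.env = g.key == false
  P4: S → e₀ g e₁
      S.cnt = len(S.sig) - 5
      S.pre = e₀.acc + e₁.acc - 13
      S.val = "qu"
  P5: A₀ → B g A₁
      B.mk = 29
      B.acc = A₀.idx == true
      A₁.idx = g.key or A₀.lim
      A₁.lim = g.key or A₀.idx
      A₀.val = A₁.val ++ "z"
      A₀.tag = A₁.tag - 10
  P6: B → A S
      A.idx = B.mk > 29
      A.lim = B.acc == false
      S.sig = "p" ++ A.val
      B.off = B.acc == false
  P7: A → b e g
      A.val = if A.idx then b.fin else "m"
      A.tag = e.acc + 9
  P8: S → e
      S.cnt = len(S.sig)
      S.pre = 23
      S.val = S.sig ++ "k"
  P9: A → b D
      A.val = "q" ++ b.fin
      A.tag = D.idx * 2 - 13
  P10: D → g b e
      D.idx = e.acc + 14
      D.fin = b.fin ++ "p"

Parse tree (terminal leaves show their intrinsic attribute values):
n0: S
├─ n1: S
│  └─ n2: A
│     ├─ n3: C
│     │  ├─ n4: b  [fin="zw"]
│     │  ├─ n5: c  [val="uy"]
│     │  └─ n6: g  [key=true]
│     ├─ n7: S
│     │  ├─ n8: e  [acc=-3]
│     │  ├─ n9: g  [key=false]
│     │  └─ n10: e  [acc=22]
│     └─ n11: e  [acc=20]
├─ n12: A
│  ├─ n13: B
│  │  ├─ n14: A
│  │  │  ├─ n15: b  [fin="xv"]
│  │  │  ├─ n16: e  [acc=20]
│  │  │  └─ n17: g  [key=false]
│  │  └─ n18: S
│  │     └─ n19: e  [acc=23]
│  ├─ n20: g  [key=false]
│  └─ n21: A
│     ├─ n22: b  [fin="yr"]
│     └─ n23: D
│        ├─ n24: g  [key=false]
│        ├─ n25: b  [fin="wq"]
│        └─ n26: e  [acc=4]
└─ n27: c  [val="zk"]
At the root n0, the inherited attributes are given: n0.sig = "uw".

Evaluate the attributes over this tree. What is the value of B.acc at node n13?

1. n0.sig = "uw"  [given at root]
2. n1.sig = "kuw"  ["k" ++ S₀.sig]
3. n2.idx = false  [false]
4. n2.lim = true  [true]
5. n3.fin = "pv"  ["pv"]
6. n4.fin = "zw"  [terminal]
7. n5.val = "uy"  [terminal]
8. n6.key = true  [terminal]
9. n3.val = "uypv"  [c.val ++ C.fin]
10. n3.env = false  [g.key == false]
11. n7.sig = "uypvr"  [C.val ++ "r"]
12. n8.acc = -3  [terminal]
13. n9.key = false  [terminal]
14. n10.acc = 22  [terminal]
15. n7.cnt = 0  [len(S.sig) - 5]
16. n7.pre = 6  [e₀.acc + e₁.acc - 13]
17. n7.val = "qu"  ["qu"]
18. n11.acc = 20  [terminal]
19. n2.val = "nqu"  ["n" ++ S.val]
20. n2.tag = 12  [(if A.lim then S.pre else S.cnt) + 6]
21. n1.cnt = -9  [len(A.val) - 12]
22. n1.pre = 6  [A.tag * 3 - 30]
23. n1.val = "mnqu"  ["m" ++ A.val]
24. n12.idx = true  [S₁.pre == 6]
25. n12.lim = true  [S₁.pre > 5]
26. n13.mk = 29  [29]
27. n13.acc = true  [A₀.idx == true]
28. n14.idx = false  [B.mk > 29]
29. n14.lim = false  [B.acc == false]
30. n15.fin = "xv"  [terminal]
31. n16.acc = 20  [terminal]
32. n17.key = false  [terminal]
33. n14.val = "m"  [if A.idx then b.fin else "m"]
34. n14.tag = 29  [e.acc + 9]
35. n18.sig = "pm"  ["p" ++ A.val]
36. n19.acc = 23  [terminal]
37. n18.cnt = 2  [len(S.sig)]
38. n18.pre = 23  [23]
39. n18.val = "pmk"  [S.sig ++ "k"]
40. n13.off = false  [B.acc == false]
41. n20.key = false  [terminal]
42. n21.idx = true  [g.key or A₀.lim]
43. n21.lim = true  [g.key or A₀.idx]
44. n22.fin = "yr"  [terminal]
45. n24.key = false  [terminal]
46. n25.fin = "wq"  [terminal]
47. n26.acc = 4  [terminal]
48. n23.idx = 18  [e.acc + 14]
49. n23.fin = "wqp"  [b.fin ++ "p"]
50. n21.val = "qyr"  ["q" ++ b.fin]
51. n21.tag = 23  [D.idx * 2 - 13]
52. n12.val = "qyrz"  [A₁.val ++ "z"]
53. n12.tag = 13  [A₁.tag - 10]
54. n27.val = "zk"  [terminal]
55. n0.cnt = -2  [A.tag - 15]
56. n0.pre = 24  [S₁.pre + 18]
57. n0.val = "zkq"  [c.val ++ "q"]

true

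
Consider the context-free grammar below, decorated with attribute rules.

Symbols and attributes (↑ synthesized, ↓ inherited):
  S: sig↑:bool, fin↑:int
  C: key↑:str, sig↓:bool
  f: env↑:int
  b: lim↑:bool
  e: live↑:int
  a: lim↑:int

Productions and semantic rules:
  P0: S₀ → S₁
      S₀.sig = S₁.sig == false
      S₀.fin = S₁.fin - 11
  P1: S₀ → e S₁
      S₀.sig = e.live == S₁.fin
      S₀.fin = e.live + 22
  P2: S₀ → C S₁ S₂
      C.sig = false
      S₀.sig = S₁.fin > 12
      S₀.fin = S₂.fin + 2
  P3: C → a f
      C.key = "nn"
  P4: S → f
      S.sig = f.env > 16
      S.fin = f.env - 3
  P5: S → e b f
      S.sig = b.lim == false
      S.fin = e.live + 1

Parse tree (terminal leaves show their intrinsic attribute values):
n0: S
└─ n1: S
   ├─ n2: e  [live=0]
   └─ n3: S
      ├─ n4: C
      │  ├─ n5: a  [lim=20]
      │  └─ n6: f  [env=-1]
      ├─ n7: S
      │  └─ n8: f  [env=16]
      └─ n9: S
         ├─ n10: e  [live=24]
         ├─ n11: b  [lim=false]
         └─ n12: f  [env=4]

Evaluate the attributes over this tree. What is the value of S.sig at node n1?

false

1. n2.live = 0  [terminal]
2. n4.sig = false  [false]
3. n5.lim = 20  [terminal]
4. n6.env = -1  [terminal]
5. n4.key = "nn"  ["nn"]
6. n8.env = 16  [terminal]
7. n7.sig = false  [f.env > 16]
8. n7.fin = 13  [f.env - 3]
9. n10.live = 24  [terminal]
10. n11.lim = false  [terminal]
11. n12.env = 4  [terminal]
12. n9.sig = true  [b.lim == false]
13. n9.fin = 25  [e.live + 1]
14. n3.sig = true  [S₁.fin > 12]
15. n3.fin = 27  [S₂.fin + 2]
16. n1.sig = false  [e.live == S₁.fin]
17. n1.fin = 22  [e.live + 22]
18. n0.sig = true  [S₁.sig == false]
19. n0.fin = 11  [S₁.fin - 11]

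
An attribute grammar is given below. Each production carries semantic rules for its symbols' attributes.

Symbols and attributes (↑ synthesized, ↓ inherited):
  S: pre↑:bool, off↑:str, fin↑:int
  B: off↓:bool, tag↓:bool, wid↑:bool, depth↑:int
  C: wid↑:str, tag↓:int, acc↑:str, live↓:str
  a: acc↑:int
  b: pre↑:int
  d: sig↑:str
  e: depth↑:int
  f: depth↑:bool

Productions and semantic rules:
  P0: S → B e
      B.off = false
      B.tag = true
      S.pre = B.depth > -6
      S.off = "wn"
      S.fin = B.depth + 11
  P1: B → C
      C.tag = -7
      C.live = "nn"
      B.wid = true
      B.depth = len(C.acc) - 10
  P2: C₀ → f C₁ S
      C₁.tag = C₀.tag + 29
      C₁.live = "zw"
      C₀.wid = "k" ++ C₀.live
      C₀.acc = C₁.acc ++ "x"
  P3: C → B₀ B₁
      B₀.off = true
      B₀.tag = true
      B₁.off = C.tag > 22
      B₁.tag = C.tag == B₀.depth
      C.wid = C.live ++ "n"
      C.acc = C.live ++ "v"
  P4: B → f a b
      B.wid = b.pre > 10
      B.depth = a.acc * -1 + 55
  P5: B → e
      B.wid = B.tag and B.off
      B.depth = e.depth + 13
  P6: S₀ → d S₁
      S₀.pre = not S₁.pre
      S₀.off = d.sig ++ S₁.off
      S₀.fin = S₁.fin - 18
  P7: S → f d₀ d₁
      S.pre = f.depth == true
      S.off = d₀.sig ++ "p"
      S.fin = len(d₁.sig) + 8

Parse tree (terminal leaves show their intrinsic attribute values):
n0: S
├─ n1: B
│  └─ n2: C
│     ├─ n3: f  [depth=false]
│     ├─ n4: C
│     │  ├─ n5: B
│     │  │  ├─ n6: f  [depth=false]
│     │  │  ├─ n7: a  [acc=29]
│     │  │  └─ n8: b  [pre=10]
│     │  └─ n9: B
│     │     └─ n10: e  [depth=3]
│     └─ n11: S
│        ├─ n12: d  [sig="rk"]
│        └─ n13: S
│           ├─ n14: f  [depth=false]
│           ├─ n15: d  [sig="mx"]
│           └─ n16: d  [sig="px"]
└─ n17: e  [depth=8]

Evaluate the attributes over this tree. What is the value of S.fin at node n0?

1. n1.off = false  [false]
2. n1.tag = true  [true]
3. n2.tag = -7  [-7]
4. n2.live = "nn"  ["nn"]
5. n3.depth = false  [terminal]
6. n4.tag = 22  [C₀.tag + 29]
7. n4.live = "zw"  ["zw"]
8. n5.off = true  [true]
9. n5.tag = true  [true]
10. n6.depth = false  [terminal]
11. n7.acc = 29  [terminal]
12. n8.pre = 10  [terminal]
13. n5.wid = false  [b.pre > 10]
14. n5.depth = 26  [a.acc * -1 + 55]
15. n9.off = false  [C.tag > 22]
16. n9.tag = false  [C.tag == B₀.depth]
17. n10.depth = 3  [terminal]
18. n9.wid = false  [B.tag and B.off]
19. n9.depth = 16  [e.depth + 13]
20. n4.wid = "zwn"  [C.live ++ "n"]
21. n4.acc = "zwv"  [C.live ++ "v"]
22. n12.sig = "rk"  [terminal]
23. n14.depth = false  [terminal]
24. n15.sig = "mx"  [terminal]
25. n16.sig = "px"  [terminal]
26. n13.pre = false  [f.depth == true]
27. n13.off = "mxp"  [d₀.sig ++ "p"]
28. n13.fin = 10  [len(d₁.sig) + 8]
29. n11.pre = true  [not S₁.pre]
30. n11.off = "rkmxp"  [d.sig ++ S₁.off]
31. n11.fin = -8  [S₁.fin - 18]
32. n2.wid = "knn"  ["k" ++ C₀.live]
33. n2.acc = "zwvx"  [C₁.acc ++ "x"]
34. n1.wid = true  [true]
35. n1.depth = -6  [len(C.acc) - 10]
36. n17.depth = 8  [terminal]
37. n0.pre = false  [B.depth > -6]
38. n0.off = "wn"  ["wn"]
39. n0.fin = 5  [B.depth + 11]

5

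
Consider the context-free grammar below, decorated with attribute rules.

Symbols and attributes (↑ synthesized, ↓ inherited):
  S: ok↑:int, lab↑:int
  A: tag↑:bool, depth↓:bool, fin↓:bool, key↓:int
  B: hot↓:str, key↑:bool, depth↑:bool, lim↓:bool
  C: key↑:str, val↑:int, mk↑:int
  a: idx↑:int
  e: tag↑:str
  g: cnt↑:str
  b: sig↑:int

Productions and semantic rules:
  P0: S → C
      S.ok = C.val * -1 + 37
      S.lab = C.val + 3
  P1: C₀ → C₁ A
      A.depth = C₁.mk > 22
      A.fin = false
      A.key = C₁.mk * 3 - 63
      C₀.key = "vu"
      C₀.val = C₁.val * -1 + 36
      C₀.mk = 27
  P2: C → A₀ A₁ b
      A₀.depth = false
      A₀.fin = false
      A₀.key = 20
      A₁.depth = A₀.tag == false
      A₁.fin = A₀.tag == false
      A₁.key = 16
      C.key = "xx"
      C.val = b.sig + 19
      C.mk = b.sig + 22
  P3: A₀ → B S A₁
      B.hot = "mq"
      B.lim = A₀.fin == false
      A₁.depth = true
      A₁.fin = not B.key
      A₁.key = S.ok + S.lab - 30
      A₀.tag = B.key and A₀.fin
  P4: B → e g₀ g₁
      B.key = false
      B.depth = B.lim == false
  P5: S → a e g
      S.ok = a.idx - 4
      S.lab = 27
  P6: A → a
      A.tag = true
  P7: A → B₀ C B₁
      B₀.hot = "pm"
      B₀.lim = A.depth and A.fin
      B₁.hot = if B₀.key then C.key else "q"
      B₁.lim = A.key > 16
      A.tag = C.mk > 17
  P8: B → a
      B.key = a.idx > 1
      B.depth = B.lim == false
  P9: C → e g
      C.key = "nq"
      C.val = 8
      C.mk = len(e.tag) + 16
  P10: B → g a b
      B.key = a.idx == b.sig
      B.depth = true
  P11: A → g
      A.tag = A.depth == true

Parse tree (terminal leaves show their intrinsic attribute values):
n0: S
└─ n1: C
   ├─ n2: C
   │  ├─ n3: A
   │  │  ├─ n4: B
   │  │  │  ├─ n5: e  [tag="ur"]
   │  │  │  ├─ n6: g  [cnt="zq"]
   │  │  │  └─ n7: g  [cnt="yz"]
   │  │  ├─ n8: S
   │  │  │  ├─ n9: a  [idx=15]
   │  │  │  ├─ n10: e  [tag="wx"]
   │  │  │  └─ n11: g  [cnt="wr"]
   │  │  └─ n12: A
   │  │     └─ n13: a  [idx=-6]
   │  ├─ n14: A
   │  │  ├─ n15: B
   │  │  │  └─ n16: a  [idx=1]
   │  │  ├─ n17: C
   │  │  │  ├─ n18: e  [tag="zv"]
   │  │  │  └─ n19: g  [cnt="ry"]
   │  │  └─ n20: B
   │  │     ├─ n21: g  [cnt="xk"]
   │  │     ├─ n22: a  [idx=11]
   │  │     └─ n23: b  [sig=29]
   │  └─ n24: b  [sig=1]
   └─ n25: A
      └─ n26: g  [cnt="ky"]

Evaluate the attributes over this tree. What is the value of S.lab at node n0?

1. n3.depth = false  [false]
2. n3.fin = false  [false]
3. n3.key = 20  [20]
4. n4.hot = "mq"  ["mq"]
5. n4.lim = true  [A₀.fin == false]
6. n5.tag = "ur"  [terminal]
7. n6.cnt = "zq"  [terminal]
8. n7.cnt = "yz"  [terminal]
9. n4.key = false  [false]
10. n4.depth = false  [B.lim == false]
11. n9.idx = 15  [terminal]
12. n10.tag = "wx"  [terminal]
13. n11.cnt = "wr"  [terminal]
14. n8.ok = 11  [a.idx - 4]
15. n8.lab = 27  [27]
16. n12.depth = true  [true]
17. n12.fin = true  [not B.key]
18. n12.key = 8  [S.ok + S.lab - 30]
19. n13.idx = -6  [terminal]
20. n12.tag = true  [true]
21. n3.tag = false  [B.key and A₀.fin]
22. n14.depth = true  [A₀.tag == false]
23. n14.fin = true  [A₀.tag == false]
24. n14.key = 16  [16]
25. n15.hot = "pm"  ["pm"]
26. n15.lim = true  [A.depth and A.fin]
27. n16.idx = 1  [terminal]
28. n15.key = false  [a.idx > 1]
29. n15.depth = false  [B.lim == false]
30. n18.tag = "zv"  [terminal]
31. n19.cnt = "ry"  [terminal]
32. n17.key = "nq"  ["nq"]
33. n17.val = 8  [8]
34. n17.mk = 18  [len(e.tag) + 16]
35. n20.hot = "q"  [if B₀.key then C.key else "q"]
36. n20.lim = false  [A.key > 16]
37. n21.cnt = "xk"  [terminal]
38. n22.idx = 11  [terminal]
39. n23.sig = 29  [terminal]
40. n20.key = false  [a.idx == b.sig]
41. n20.depth = true  [true]
42. n14.tag = true  [C.mk > 17]
43. n24.sig = 1  [terminal]
44. n2.key = "xx"  ["xx"]
45. n2.val = 20  [b.sig + 19]
46. n2.mk = 23  [b.sig + 22]
47. n25.depth = true  [C₁.mk > 22]
48. n25.fin = false  [false]
49. n25.key = 6  [C₁.mk * 3 - 63]
50. n26.cnt = "ky"  [terminal]
51. n25.tag = true  [A.depth == true]
52. n1.key = "vu"  ["vu"]
53. n1.val = 16  [C₁.val * -1 + 36]
54. n1.mk = 27  [27]
55. n0.ok = 21  [C.val * -1 + 37]
56. n0.lab = 19  [C.val + 3]

19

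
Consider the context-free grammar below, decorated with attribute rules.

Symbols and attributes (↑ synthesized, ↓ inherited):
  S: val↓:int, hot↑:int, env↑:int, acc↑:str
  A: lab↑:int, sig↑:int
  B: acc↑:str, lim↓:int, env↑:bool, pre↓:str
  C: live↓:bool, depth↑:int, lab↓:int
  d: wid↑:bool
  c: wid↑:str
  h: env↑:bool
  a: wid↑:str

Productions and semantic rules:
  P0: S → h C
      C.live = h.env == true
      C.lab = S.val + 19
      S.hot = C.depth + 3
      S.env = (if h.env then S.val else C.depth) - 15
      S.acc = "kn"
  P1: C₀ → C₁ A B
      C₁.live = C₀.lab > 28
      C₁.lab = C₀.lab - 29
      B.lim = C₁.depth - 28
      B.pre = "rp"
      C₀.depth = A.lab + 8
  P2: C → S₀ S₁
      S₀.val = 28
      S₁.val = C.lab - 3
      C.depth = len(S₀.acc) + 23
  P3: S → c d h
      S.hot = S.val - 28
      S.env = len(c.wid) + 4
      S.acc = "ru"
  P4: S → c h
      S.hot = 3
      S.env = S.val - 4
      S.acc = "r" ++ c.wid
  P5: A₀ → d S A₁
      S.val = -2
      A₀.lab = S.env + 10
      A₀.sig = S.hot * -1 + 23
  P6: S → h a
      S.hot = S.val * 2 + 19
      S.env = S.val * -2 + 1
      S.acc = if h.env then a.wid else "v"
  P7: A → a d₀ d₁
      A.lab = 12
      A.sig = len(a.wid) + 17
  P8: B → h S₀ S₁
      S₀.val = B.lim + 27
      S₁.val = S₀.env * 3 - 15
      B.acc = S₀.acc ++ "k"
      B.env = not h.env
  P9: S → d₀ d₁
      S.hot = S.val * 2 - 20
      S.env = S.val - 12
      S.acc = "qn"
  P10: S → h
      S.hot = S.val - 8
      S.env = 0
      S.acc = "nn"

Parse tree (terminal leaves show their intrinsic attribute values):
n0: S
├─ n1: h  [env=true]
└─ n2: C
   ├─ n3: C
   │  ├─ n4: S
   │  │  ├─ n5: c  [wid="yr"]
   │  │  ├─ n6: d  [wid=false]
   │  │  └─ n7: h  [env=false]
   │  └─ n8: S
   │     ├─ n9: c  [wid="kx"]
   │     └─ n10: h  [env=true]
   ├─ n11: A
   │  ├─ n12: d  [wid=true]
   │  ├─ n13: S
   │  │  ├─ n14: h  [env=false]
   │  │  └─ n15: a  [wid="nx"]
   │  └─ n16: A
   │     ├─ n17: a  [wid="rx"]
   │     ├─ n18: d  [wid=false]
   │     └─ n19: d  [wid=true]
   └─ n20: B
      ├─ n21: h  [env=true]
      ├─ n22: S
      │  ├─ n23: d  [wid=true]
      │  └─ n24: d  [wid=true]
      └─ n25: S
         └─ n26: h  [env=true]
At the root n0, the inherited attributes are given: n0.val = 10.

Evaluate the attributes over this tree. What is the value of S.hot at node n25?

13

1. n0.val = 10  [given at root]
2. n1.env = true  [terminal]
3. n2.live = true  [h.env == true]
4. n2.lab = 29  [S.val + 19]
5. n3.live = true  [C₀.lab > 28]
6. n3.lab = 0  [C₀.lab - 29]
7. n4.val = 28  [28]
8. n5.wid = "yr"  [terminal]
9. n6.wid = false  [terminal]
10. n7.env = false  [terminal]
11. n4.hot = 0  [S.val - 28]
12. n4.env = 6  [len(c.wid) + 4]
13. n4.acc = "ru"  ["ru"]
14. n8.val = -3  [C.lab - 3]
15. n9.wid = "kx"  [terminal]
16. n10.env = true  [terminal]
17. n8.hot = 3  [3]
18. n8.env = -7  [S.val - 4]
19. n8.acc = "rkx"  ["r" ++ c.wid]
20. n3.depth = 25  [len(S₀.acc) + 23]
21. n12.wid = true  [terminal]
22. n13.val = -2  [-2]
23. n14.env = false  [terminal]
24. n15.wid = "nx"  [terminal]
25. n13.hot = 15  [S.val * 2 + 19]
26. n13.env = 5  [S.val * -2 + 1]
27. n13.acc = "v"  [if h.env then a.wid else "v"]
28. n17.wid = "rx"  [terminal]
29. n18.wid = false  [terminal]
30. n19.wid = true  [terminal]
31. n16.lab = 12  [12]
32. n16.sig = 19  [len(a.wid) + 17]
33. n11.lab = 15  [S.env + 10]
34. n11.sig = 8  [S.hot * -1 + 23]
35. n20.lim = -3  [C₁.depth - 28]
36. n20.pre = "rp"  ["rp"]
37. n21.env = true  [terminal]
38. n22.val = 24  [B.lim + 27]
39. n23.wid = true  [terminal]
40. n24.wid = true  [terminal]
41. n22.hot = 28  [S.val * 2 - 20]
42. n22.env = 12  [S.val - 12]
43. n22.acc = "qn"  ["qn"]
44. n25.val = 21  [S₀.env * 3 - 15]
45. n26.env = true  [terminal]
46. n25.hot = 13  [S.val - 8]
47. n25.env = 0  [0]
48. n25.acc = "nn"  ["nn"]
49. n20.acc = "qnk"  [S₀.acc ++ "k"]
50. n20.env = false  [not h.env]
51. n2.depth = 23  [A.lab + 8]
52. n0.hot = 26  [C.depth + 3]
53. n0.env = -5  [(if h.env then S.val else C.depth) - 15]
54. n0.acc = "kn"  ["kn"]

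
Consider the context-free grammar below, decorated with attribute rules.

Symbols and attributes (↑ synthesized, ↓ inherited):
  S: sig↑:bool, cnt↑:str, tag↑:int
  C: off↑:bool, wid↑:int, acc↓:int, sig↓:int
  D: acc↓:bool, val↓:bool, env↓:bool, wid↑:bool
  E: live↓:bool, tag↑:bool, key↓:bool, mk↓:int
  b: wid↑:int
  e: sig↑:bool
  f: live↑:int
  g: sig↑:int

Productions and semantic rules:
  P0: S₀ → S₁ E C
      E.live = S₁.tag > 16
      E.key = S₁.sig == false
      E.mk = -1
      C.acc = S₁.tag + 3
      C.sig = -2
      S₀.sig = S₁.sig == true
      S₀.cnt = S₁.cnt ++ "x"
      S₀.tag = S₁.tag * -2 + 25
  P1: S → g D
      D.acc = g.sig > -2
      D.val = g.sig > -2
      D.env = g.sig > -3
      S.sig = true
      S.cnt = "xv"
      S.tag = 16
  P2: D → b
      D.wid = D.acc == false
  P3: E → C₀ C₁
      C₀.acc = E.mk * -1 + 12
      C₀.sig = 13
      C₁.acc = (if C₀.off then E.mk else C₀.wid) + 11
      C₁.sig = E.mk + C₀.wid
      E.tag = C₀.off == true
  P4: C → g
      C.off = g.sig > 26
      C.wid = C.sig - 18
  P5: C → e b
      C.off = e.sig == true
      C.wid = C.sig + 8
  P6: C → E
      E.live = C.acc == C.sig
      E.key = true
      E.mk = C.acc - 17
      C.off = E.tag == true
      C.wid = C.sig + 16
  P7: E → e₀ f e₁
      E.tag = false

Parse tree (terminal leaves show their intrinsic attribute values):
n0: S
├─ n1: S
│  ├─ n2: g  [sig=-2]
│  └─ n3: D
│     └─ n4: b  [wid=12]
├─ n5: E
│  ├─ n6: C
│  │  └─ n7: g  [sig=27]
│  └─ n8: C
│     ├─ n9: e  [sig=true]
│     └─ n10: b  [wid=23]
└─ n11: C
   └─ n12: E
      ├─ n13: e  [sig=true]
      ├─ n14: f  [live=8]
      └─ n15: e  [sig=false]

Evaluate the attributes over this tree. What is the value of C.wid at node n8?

1. n2.sig = -2  [terminal]
2. n3.acc = false  [g.sig > -2]
3. n3.val = false  [g.sig > -2]
4. n3.env = true  [g.sig > -3]
5. n4.wid = 12  [terminal]
6. n3.wid = true  [D.acc == false]
7. n1.sig = true  [true]
8. n1.cnt = "xv"  ["xv"]
9. n1.tag = 16  [16]
10. n5.live = false  [S₁.tag > 16]
11. n5.key = false  [S₁.sig == false]
12. n5.mk = -1  [-1]
13. n6.acc = 13  [E.mk * -1 + 12]
14. n6.sig = 13  [13]
15. n7.sig = 27  [terminal]
16. n6.off = true  [g.sig > 26]
17. n6.wid = -5  [C.sig - 18]
18. n8.acc = 10  [(if C₀.off then E.mk else C₀.wid) + 11]
19. n8.sig = -6  [E.mk + C₀.wid]
20. n9.sig = true  [terminal]
21. n10.wid = 23  [terminal]
22. n8.off = true  [e.sig == true]
23. n8.wid = 2  [C.sig + 8]
24. n5.tag = true  [C₀.off == true]
25. n11.acc = 19  [S₁.tag + 3]
26. n11.sig = -2  [-2]
27. n12.live = false  [C.acc == C.sig]
28. n12.key = true  [true]
29. n12.mk = 2  [C.acc - 17]
30. n13.sig = true  [terminal]
31. n14.live = 8  [terminal]
32. n15.sig = false  [terminal]
33. n12.tag = false  [false]
34. n11.off = false  [E.tag == true]
35. n11.wid = 14  [C.sig + 16]
36. n0.sig = true  [S₁.sig == true]
37. n0.cnt = "xvx"  [S₁.cnt ++ "x"]
38. n0.tag = -7  [S₁.tag * -2 + 25]

2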